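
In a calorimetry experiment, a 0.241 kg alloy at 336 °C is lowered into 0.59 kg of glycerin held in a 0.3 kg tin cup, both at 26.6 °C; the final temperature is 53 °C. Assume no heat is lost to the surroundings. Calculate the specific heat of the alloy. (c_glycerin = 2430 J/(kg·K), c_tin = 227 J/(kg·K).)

c ≈ 581 J/(kg·K)

Setting the total heat transfer to zero:
0.241·c·(53 − 336) + 0.59·2430·(53 − 26.6) + 0.3·227·(53 − 26.6) = 0
-68.2 c = -39648
c = -39648/-68.2 ≈ 581.3 J/(kg·K)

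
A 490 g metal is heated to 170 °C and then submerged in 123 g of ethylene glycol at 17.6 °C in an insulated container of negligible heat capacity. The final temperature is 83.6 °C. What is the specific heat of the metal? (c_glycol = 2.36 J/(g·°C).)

Taking heat into each body as positive, Σ m c ΔT = 0:
490×c×(83.6 − 170) + 123×2.36×(83.6 − 17.6) = 0
-42336 c = -19158
c = -19158/-42336 ≈ 0.4525 J/(g·°C)

c ≈ 0.453 J/(g·°C)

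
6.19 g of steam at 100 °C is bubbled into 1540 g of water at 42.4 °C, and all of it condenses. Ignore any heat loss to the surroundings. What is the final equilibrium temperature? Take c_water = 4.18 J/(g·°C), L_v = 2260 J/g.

Setting the total heat transfer to zero:
condense steam: −6.19·2260 = −13989
  condensate cools 100→T: 6.19·4.18·(T − 100) = 25.87(T − 100)
  original water: 6437.2(T − 42.4)
6463.1 T = 13989 + 2587.4 + 272937 = 289514
T ≈ 44.80 °C, under the boiling point, so the assumption holds.

T_f ≈ 44.8 °C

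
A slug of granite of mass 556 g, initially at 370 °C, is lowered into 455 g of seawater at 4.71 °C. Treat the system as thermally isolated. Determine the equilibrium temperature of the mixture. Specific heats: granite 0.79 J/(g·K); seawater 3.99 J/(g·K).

Net heat exchanged in the isolated system is zero:
556·0.79·(T − 370) + 455·3.99·(T − 4.71) = 0
2254.7 T = 171070
T ≈ 75.87 °C

T_f ≈ 75.9 °C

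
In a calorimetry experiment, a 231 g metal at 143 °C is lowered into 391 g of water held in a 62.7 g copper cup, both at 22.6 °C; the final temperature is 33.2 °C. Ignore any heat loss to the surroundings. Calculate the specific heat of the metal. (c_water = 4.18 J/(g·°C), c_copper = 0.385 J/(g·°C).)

c ≈ 0.693 J/(g·°C)

Heat gained plus heat lost sum to zero:
231·c·(33.2 − 143) + 391·4.18·(33.2 − 22.6) + 62.7·0.385·(33.2 − 22.6) = 0
-25364 c = -17580
c = -17580/-25364 ≈ 0.6931 J/(g·°C)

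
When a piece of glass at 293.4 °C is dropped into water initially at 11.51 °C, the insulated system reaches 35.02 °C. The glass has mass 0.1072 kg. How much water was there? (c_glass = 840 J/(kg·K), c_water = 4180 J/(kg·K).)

|Q_glass| = |Q_water|:
0.1072×840×(293.4 − 35.02) = m×4180×(35.02 − 11.51)
98272 m = 23267  ⇒  m ≈ 0.2368 kg

m ≈ 0.237 kg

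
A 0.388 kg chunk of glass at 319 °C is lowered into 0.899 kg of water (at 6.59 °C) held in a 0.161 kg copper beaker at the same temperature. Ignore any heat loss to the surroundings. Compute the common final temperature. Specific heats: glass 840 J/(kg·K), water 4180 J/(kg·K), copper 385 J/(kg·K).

T_f ≈ 31.2 °C

Conservation of energy gives ΣQ = 0:
0.388×840×(T − 319) + 0.899×4180×(T − 6.59) + 0.161×385×(T − 6.59) = 0
325.92(T − 319) + 3757.8(T − 6.59) + 61.98(T − 6.59) = 0
(325.92 + 3757.8 + 61.98) T = 325.92×319 + 3757.8×6.59 + 61.98×6.59
T ≈ 31.15 °C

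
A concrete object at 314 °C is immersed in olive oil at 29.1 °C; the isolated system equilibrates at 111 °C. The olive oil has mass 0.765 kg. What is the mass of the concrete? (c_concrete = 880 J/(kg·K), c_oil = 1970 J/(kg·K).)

m ≈ 0.691 kg

Heat lost by the concrete = heat gained by the oil:
m×880×(314 − 111) = 0.765×1970×(111 − 29.1)
178640 m = 123427  ⇒  m ≈ 0.6909 kg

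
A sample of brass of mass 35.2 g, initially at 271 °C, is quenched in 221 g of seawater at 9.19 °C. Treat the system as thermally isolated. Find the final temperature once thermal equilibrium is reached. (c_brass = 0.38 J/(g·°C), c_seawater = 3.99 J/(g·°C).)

T_f ≈ 13.1 °C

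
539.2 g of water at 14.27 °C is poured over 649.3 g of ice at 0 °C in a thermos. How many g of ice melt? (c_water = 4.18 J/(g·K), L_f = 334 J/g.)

Cooling the water to 0 °C releases 539.2×4.18×14.27 = 32163 J.
Melting all 649.3 g of ice would need 649.3×334 = 216866 J.
That's not enough to melt it all — equilibrium is at 0 °C with ice remaining.
Mass melted = 32163/334 ≈ 96.29 g.

m_melted ≈ 96.3 g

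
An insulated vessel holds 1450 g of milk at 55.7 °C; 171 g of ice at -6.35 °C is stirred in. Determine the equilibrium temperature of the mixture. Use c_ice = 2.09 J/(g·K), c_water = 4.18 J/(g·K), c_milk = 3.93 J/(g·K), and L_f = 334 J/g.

Conservation of energy gives ΣQ = 0:
ice -6.35→0 °C: 171×2.09×6.35 = 2269.4
  latent heat to melt: 171×334 = 57114
  warm the meltwater: 714.78 T
  milk: 5698.5(T − 55.7)
6413.3 T = 317406 − 59383 = 258023
T ≈ 40.23 °C. Since T > 0 °C, the all-ice-melts assumption holds.

T_f ≈ 40.2 °C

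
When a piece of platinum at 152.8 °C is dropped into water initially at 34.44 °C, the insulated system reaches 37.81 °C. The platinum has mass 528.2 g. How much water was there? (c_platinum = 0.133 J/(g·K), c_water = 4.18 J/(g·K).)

Setting the total heat transfer to zero:
528.2×0.133×(37.81 − 152.8) + m×4.18×(37.81 − 34.44) = 0
14.09 m = 8078.1
m = 8078.1/14.09 ≈ 573.5 g

m ≈ 573 g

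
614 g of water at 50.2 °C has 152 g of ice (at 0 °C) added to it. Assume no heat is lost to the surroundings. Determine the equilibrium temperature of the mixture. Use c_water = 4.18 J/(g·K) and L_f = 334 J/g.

T_f ≈ 24.4 °C

Heat gained plus heat lost sum to zero:
latent heat to melt: 152·334 = 50768; warm the meltwater: 635.36 T; water: 2566.5(T − 50.2)
3201.9 T = 128839 − 50768 = 78071
T ≈ 24.38 °C. Since T > 0 °C, the all-ice-melts assumption holds.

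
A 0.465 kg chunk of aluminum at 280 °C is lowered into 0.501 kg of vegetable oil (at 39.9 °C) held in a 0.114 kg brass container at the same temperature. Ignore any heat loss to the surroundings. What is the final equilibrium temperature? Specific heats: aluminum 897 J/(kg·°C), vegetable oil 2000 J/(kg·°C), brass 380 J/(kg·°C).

T_f ≈ 108.4 °C

Setting the total heat transfer to zero:
0.465*897*(T − 280) + 0.501*2000*(T − 39.9) + 0.114*380*(T − 39.9) = 0
417.11(T − 280) + 1002(T − 39.9) + 43.32(T − 39.9) = 0
(417.11 + 1002 + 43.32) T = 417.11*280 + 1002*39.9 + 43.32*39.9
T = 158498/1462.4 ≈ 108.38 °C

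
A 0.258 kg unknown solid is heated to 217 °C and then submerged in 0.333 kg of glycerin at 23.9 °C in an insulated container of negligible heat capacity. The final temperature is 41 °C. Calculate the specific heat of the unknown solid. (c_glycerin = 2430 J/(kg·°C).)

c ≈ 305 J/(kg·°C)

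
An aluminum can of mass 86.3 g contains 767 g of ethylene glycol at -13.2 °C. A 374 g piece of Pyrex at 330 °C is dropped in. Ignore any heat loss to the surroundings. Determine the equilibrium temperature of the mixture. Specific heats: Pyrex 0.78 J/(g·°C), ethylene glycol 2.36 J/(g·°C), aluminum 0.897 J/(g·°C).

T_f ≈ 32.7 °C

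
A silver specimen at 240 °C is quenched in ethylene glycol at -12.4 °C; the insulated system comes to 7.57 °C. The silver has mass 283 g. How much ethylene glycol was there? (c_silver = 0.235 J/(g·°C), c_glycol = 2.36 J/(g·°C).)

|Q_silver| = |Q_glycol|:
283×0.235×(240 − 7.57) = m×2.36×(7.57 − (-12.4))
47.13 m = 15458  ⇒  m ≈ 328 g

m ≈ 328 g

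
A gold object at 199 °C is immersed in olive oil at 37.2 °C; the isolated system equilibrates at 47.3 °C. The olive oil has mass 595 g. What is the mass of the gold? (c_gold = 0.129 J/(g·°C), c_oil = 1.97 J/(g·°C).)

|Q_gold| = |Q_oil|:
m×0.129×(199 − 47.3) = 595×1.97×(47.3 − 37.2)
19.57 m = 11839  ⇒  m ≈ 605 g

m ≈ 605 g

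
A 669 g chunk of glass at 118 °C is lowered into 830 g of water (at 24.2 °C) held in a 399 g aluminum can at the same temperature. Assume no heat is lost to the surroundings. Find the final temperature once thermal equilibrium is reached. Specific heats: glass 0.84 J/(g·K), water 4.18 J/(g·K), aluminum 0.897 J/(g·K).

Let T be the final temperature. ΣQ_i = 0:
669*0.84*(T − 118) + 830*4.18*(T − 24.2) + 399*0.897*(T − 24.2) = 0
561.96(T − 118) + 3469.4(T − 24.2) + 357.9(T − 24.2) = 0
4389.3 T = 158932
T ≈ 36.21 °C

T_f ≈ 36.2 °C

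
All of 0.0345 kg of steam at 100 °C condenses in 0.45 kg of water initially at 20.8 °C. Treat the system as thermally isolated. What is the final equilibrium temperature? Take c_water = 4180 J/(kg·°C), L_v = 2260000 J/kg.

T_f ≈ 64.9 °C

Taking heat into each body as positive, Σ m c ΔT = 0:
latent heat released on condensation: 0.0345×2260000 = 77970
  condensate cools 100→T: 0.0345×4180×(T − 100) = 144.21(T − 100)
  water warms: 0.45×4180×(T − 20.8) = 1881(T − 20.8)
2025.2 T = 77970 + 14421 + 39125 = 131516
T ≈ 64.94 °C (< 100 °C, so full condensation is consistent).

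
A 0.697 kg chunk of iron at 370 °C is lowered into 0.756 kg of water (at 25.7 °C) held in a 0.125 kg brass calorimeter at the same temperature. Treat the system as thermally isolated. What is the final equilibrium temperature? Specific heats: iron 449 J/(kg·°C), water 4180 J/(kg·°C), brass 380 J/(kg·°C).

T_f ≈ 56.3 °C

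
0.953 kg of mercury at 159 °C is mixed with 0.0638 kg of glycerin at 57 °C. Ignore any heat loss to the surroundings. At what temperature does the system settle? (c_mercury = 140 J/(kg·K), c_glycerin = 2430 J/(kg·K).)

Heat gained plus heat lost sum to zero:
0.953*140*(T − 159) + 0.0638*2430*(T − 57) = 0
133.42(T − 159) + 155.03(T − 57) = 0
288.45 T = 30051
T = 30051/288.45 ≈ 104.18 °C

T_f ≈ 104.2 °C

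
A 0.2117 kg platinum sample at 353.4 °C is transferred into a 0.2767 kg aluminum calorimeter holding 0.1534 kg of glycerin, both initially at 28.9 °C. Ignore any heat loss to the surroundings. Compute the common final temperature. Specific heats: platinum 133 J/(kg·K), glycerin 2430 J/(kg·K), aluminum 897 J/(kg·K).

T_f ≈ 43.0 °C

Heat gained plus heat lost sum to zero:
0.2117·133·(T − 353.4) + 0.1534·2430·(T − 28.9) + 0.2767·897·(T − 28.9) = 0
28.16(T − 353.4) + 372.76(T − 28.9) + 248.2(T − 28.9) = 0
(28.16 + 372.76 + 248.2) T = 28.16·353.4 + 372.76·28.9 + 248.2·28.9
T = 27896/649.12 ≈ 42.98 °C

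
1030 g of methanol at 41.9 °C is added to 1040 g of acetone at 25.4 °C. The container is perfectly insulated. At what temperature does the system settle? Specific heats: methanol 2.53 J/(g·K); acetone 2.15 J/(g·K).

T_f ≈ 34.3 °C

Heat gained plus heat lost sum to zero:
1030×2.53×(T − 41.9) + 1040×2.15×(T − 25.4) = 0
2605.9(T − 41.9) + 2236(T − 25.4) = 0
4841.9 T = 165982
T = 165982/4841.9 ≈ 34.28 °C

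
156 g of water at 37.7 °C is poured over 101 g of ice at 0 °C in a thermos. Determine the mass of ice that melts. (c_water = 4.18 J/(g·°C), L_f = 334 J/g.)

Cooling the water to 0 °C releases 156·4.18·37.7 = 24583 J.
To melt every bit of ice: 101·334 = 33734 J.
That's not enough to melt it all — equilibrium is at 0 °C with ice remaining.
m_melt = 24583 / L_f = 73.6 g.

m_melted ≈ 73.6 g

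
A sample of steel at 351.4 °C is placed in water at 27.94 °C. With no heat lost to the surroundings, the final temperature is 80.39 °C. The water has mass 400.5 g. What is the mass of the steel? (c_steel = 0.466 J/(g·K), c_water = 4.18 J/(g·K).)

m ≈ 695 g

Heat lost by the steel = heat gained by the water:
m·0.466·(351.4 − 80.39) = 400.5·4.18·(80.39 − 27.94)
126.29 m = 87806  ⇒  m ≈ 695.3 g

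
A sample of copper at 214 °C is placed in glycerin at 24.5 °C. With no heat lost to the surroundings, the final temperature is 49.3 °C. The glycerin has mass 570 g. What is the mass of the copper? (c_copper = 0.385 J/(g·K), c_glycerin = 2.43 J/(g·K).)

|Q_copper| = |Q_glycerin|:
m×0.385×(214 − 49.3) = 570×2.43×(49.3 − 24.5)
63.41 m = 34350  ⇒  m ≈ 541.7 g

m ≈ 542 g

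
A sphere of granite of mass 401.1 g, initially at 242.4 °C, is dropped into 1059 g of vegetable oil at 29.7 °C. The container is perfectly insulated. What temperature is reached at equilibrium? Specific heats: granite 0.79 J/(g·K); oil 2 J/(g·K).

T_f ≈ 57.4 °C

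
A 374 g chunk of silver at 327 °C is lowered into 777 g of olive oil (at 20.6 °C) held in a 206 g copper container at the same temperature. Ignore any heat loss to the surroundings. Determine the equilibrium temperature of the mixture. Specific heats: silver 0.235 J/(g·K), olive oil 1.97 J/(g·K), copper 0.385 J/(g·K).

T_f ≈ 36.5 °C

Heat gained plus heat lost sum to zero:
374*0.235*(T − 327) + 777*1.97*(T − 20.6) + 206*0.385*(T − 20.6) = 0
87.89(T − 327) + 1530.7(T − 20.6) + 79.31(T − 20.6) = 0
1697.9 T = 61906
T ≈ 36.46 °C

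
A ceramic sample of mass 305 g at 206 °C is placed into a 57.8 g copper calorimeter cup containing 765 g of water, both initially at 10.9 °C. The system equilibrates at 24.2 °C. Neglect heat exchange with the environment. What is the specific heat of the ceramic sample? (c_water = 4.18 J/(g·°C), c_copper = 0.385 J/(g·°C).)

c ≈ 0.772 J/(g·°C)

Net heat exchanged in the isolated system is zero:
305·c·(24.2 − 206) + 765·4.18·(24.2 − 10.9) + 57.8·0.385·(24.2 − 10.9) = 0
-55449 c = -42825
c = -42825/-55449 ≈ 0.7723 J/(g·°C)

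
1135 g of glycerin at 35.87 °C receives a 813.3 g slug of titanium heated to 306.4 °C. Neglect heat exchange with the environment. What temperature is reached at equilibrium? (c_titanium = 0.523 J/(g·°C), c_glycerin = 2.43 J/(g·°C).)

T_f ≈ 72.0 °C

Let T be the final temperature. ΣQ_i = 0:
813.3×0.523×(T − 306.4) + 1135×2.43×(T − 35.87) = 0
425.36(T − 306.4) + 2758.1(T − 35.87) = 0
3183.4 T = 229260
T = 229260/3183.4 ≈ 72.02 °C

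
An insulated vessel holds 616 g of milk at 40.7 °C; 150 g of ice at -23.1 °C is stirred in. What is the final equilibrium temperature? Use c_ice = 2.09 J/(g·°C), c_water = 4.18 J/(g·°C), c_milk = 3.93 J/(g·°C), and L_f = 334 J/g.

Energy balance with sensible and latent terms:
warm ice to 0 °C: 150·2.09·(0 − (-23.1)) = 7241.9; melt ice: 150·334 = 50100; warm the meltwater: 627 T; milk: 2420.9(T − 40.7)
3047.9 T = 98530 − 57342 = 41188
T ≈ 13.51 °C. Since T > 0 °C, the all-ice-melts assumption holds.

T_f ≈ 13.5 °C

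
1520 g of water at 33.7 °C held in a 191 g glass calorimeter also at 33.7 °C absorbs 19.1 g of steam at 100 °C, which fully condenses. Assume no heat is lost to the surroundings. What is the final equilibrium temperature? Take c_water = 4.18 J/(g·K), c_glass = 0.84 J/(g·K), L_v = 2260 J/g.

T_f ≈ 41.0 °C

Conservation of energy gives ΣQ = 0:
latent heat released on condensation: 19.1×2260 = 43166; condensate cools 100→T: 19.1×4.18×(T − 100) = 79.84(T − 100); water warms: 1520×4.18×(T − 33.7) = 6353.6(T − 33.7); cup: 160.44(T − 33.7)
6593.9 T = 43166 + 7983.8 + 219523 = 270673
T ≈ 41.05 °C — below 100 °C, confirming all the steam condensed.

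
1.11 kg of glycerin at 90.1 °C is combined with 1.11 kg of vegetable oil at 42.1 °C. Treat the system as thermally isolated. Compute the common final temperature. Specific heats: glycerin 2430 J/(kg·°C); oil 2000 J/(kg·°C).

T_f ≈ 68.4 °C

Heat gained plus heat lost sum to zero:
1.11×2430×(T − 90.1) + 1.11×2000×(T − 42.1) = 0
2697.3(T − 90.1) + 2220(T − 42.1) = 0
(2697.3 + 2220) T = 2697.3×90.1 + 2220×42.1
T ≈ 68.43 °C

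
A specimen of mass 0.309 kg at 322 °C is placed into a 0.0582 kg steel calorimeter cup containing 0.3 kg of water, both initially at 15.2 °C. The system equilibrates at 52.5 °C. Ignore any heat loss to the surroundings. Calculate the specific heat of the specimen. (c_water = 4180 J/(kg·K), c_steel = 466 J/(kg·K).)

c ≈ 574 J/(kg·K)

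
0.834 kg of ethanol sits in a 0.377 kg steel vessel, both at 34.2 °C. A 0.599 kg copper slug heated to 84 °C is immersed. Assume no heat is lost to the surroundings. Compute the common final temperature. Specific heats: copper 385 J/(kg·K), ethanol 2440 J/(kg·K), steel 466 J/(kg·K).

T_f ≈ 38.9 °C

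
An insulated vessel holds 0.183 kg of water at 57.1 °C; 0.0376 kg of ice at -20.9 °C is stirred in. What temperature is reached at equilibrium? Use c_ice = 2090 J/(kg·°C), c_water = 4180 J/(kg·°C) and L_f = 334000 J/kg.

T_f ≈ 32.0 °C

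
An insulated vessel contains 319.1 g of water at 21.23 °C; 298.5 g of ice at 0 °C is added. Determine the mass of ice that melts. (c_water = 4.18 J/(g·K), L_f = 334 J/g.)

m_melted ≈ 84.8 g

Water can give up m c ΔT = 319.1×4.18×21.23 = 28317 J before reaching 0 °C.
Melting all 298.5 g of ice would need 298.5×334 = 99699 J.
28317 J < 99699 J, so only part of the ice melts and the system sits at 0 °C.
Mass melted = 28317/334 ≈ 84.78 g.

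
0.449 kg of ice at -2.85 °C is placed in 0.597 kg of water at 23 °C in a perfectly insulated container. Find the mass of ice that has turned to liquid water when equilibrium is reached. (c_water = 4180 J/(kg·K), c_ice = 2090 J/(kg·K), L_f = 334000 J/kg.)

m_melted ≈ 0.164 kg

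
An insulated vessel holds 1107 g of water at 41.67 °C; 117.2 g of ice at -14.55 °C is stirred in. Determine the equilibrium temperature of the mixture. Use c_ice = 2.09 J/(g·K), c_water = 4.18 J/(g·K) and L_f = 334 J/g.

Conservation of energy gives ΣQ = 0:
ice -14.55→0 °C: 117.2×2.09×14.55 = 3564; fusion: m_ice L_f = 117.2×334 = 39145; meltwater 0→T: 117.2×4.18×T = 489.9 T; water: 4627.3(T − 41.67)
5117.2 T = 192818 − 42709 = 150109
T ≈ 29.33 °C (positive, so assuming full melt was valid).

T_f ≈ 29.3 °C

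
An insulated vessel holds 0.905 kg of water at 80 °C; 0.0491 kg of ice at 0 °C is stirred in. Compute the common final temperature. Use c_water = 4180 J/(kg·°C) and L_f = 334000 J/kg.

Let T be the final temperature. ΣQ_i = 0:
melt ice: 0.0491×334000 = 16399
  meltwater 0→T: 0.0491×4180×T = 205.24 T
  water: 3782.9(T − 80)
3988.1 T = 302632 − 16399 = 286233
T ≈ 71.77 °C. Since T > 0 °C, the all-ice-melts assumption holds.

T_f ≈ 71.8 °C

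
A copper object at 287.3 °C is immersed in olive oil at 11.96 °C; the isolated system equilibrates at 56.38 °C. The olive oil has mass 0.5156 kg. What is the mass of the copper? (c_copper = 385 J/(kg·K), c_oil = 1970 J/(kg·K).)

m ≈ 0.507 kg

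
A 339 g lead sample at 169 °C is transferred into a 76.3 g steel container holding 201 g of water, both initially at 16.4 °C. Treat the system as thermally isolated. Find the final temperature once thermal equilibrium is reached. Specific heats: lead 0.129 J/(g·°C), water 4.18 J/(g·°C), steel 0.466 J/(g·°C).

T_f ≈ 23.7 °C

T_f = Σ m_i c_i T_i / Σ m_i c_i:
T_f = (43.73·169 + 840.18·16.4 + 35.56·16.4) / (43.73 + 840.18 + 35.56)
    = 21753 / 919.47 ≈ 23.66 °C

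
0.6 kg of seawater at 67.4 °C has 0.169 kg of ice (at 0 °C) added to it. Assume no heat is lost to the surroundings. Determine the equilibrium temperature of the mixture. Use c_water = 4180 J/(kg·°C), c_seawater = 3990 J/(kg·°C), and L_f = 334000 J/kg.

T_f ≈ 33.8 °C

Conservation of energy gives ΣQ = 0:
fusion: m_ice L_f = 0.169×334000 = 56446
  warm the meltwater: 706.42 T
  seawater cools: 0.6×3990×(T − 67.4) = 2394(T − 67.4)
3100.4 T = 161356 − 56446 = 104910
T ≈ 33.84 °C — above 0 °C, consistent with complete melting.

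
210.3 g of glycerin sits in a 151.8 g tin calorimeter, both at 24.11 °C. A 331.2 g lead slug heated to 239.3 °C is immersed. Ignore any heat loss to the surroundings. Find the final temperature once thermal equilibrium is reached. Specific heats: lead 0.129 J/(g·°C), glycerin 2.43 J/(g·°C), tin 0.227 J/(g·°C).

T_f ≈ 39.7 °C

Energy conservation, ΣQ = 0:
331.2×0.129×(T − 239.3) + 210.3×2.43×(T − 24.11) + 151.8×0.227×(T − 24.11) = 0
42.72(T − 239.3) + 511.03(T − 24.11) + 34.46(T − 24.11) = 0
588.21 T = 23376
T = 23376/588.21 ≈ 39.74 °C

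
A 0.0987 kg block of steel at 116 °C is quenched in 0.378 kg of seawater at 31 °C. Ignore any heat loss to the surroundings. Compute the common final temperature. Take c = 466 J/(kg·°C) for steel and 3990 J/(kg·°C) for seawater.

T_f ≈ 33.5 °C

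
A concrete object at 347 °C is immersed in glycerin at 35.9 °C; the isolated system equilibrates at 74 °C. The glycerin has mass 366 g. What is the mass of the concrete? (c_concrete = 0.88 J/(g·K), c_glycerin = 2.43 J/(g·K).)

Let T be the final temperature. ΣQ_i = 0:
m×0.88×(74 − 347) + 366×2.43×(74 − 35.9) = 0
-240.24 m = -33885
m = -33885/-240.24 ≈ 141 g

m ≈ 141 g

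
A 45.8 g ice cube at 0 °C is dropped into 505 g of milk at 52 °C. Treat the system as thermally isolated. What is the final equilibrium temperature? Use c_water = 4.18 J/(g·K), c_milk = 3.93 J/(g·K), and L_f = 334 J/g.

Energy conservation, ΣQ = 0:
fusion: m_ice L_f = 45.8×334 = 15297; warm the meltwater: 191.44 T; milk: 1984.7(T − 52)
2176.1 T = 103202 − 15297 = 87905
T ≈ 40.40 °C (positive, so assuming full melt was valid).

T_f ≈ 40.4 °C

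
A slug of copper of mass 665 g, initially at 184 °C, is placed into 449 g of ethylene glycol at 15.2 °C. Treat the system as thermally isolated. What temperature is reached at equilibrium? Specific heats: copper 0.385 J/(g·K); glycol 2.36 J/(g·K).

T_f ≈ 48.0 °C

Taking heat into each body as positive, Σ m c ΔT = 0:
665·0.385·(T − 184) + 449·2.36·(T − 15.2) = 0
(256.03 + 1059.6) T = 256.03·184 + 1059.6·15.2
T = 63215 / 1315.7 = 48 °C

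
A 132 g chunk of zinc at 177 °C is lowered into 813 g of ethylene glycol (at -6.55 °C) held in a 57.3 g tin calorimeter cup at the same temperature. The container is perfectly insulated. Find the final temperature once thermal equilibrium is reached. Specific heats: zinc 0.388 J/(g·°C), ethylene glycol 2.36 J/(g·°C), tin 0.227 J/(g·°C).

T_f ≈ -1.8 °C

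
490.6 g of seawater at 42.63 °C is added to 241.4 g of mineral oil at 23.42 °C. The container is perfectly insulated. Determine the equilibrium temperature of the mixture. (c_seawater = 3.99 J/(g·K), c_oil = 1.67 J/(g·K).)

|Q_seawater| = |Q_oil|:
490.6·3.99·(42.63 − T) = 241.4·1.67·(T − 23.42)
1957.5(42.63 − T) = 403.14(T − 23.42)
2360.6 T = 92889  ⇒  T ≈ 39.35 °C

T_f ≈ 39.3 °C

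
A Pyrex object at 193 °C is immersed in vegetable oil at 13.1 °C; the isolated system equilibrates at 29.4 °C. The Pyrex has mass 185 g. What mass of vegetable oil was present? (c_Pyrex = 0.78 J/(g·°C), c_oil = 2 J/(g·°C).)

Setting the total heat transfer to zero:
185×0.78×(29.4 − 193) + m×2×(29.4 − 13.1) = 0
32.6 m = 23607
m = 23607/32.6 ≈ 724.2 g

m ≈ 724 g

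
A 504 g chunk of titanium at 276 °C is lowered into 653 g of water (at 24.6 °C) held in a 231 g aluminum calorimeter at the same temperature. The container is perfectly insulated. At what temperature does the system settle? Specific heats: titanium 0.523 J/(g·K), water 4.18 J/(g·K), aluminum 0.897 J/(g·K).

T_f ≈ 45.3 °C

Heat gained plus heat lost sum to zero:
504×0.523×(T − 276) + 653×4.18×(T − 24.6) + 231×0.897×(T − 24.6) = 0
3200.3 T = 144995
T = 144995 / 3200.3 = 45.3 °C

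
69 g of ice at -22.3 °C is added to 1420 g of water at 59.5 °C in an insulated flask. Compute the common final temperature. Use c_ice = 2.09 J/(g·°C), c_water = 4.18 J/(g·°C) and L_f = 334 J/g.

T_f ≈ 52.5 °C

Sum of m c ΔT and latent-heat terms is zero:
ice -22.3→0 °C: 69×2.09×22.3 = 3215.9
  melt ice: 69×334 = 23046
  meltwater 0→T: 69×4.18×T = 288.42 T
  water: 5935.6(T − 59.5)
6224 T = 353168 − 26262 = 326906
T ≈ 52.52 °C — above 0 °C, consistent with complete melting.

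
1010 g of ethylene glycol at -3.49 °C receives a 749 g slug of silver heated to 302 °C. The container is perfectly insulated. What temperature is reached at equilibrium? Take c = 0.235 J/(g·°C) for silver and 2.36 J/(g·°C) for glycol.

Heat lost by the silver equals heat gained by the glycol:
749*0.235*(302 − T) = 1010*2.36*(T − (-3.49))
176.01(302 − T) = 2383.6(T − (-3.49))
2559.6 T = 44838  ⇒  T ≈ 17.52 °C

T_f ≈ 17.5 °C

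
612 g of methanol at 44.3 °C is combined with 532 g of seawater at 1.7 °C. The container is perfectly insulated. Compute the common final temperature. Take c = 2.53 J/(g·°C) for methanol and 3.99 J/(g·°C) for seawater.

Set heat shed by the hot body equal to heat absorbed by the cold body:
612*2.53*(44.3 − T) = 532*3.99*(T − 1.7)
1548.4(44.3 − T) = 2122.7(T − 1.7)
3671 T = 72201  ⇒  T ≈ 19.67 °C

T_f ≈ 19.7 °C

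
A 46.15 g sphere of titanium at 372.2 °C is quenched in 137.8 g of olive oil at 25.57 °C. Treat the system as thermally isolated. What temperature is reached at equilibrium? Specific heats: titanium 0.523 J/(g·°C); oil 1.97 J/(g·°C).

Net heat exchanged in the isolated system is zero:
46.15·0.523·(T − 372.2) + 137.8·1.97·(T − 25.57) = 0
295.6 T = 15925
T = 15925 / 295.6 = 53.9 °C

T_f ≈ 53.9 °C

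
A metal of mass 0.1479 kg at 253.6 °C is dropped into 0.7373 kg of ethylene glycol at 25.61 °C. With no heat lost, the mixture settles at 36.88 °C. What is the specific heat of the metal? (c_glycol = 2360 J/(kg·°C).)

c ≈ 612 J/(kg·°C)

Heat lost by the metal = heat gained by the glycol:
0.1479×c×(253.6 − 36.88) = 0.7373×2360×(36.88 − 25.61)
32.05 c = 19610  ⇒  c ≈ 611.8 J/(kg·°C)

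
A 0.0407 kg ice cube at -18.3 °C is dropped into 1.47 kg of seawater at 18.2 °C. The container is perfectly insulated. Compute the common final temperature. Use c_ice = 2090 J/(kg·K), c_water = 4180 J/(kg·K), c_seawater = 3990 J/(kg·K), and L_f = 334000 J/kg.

Energy balance with sensible and latent terms:
warm ice to 0 °C: 0.0407·2090·(0 − (-18.3)) = 1556.7
  melt ice: 0.0407·334000 = 13594
  warm the meltwater: 170.13 T
  seawater: 5865.3(T − 18.2)
6035.4 T = 106748 − 15150 = 91598
T ≈ 15.18 °C. Since T > 0 °C, the all-ice-melts assumption holds.

T_f ≈ 15.2 °C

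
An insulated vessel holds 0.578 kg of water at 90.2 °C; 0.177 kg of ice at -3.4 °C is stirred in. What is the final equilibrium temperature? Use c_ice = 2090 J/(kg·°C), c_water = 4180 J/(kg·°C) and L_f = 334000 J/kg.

T_f ≈ 49.9 °C

Setting the total heat transfer to zero:
ice -3.4→0 °C: 0.177×2090×3.4 = 1257.8; fusion: m_ice L_f = 0.177×334000 = 59118; warm the meltwater: 739.86 T; water: 2416(T − 90.2)
3155.9 T = 217927 − 60376 = 157551
T ≈ 49.92 °C (positive, so assuming full melt was valid).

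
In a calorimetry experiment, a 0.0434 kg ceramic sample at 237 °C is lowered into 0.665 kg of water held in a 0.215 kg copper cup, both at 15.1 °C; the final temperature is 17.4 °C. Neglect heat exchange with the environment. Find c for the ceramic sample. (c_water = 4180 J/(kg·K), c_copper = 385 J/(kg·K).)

c ≈ 691 J/(kg·K)

Let T be the final temperature. ΣQ_i = 0:
0.0434·c·(17.4 − 237) + 0.665·4180·(17.4 − 15.1) + 0.215·385·(17.4 − 15.1) = 0
-9.531 c = -6583.7
c = -6583.7/-9.531 ≈ 690.8 J/(kg·K)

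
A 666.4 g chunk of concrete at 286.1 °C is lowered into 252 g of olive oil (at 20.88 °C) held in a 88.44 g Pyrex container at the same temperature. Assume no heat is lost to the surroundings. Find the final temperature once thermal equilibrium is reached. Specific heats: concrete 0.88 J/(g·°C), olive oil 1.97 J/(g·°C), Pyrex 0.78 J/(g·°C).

T_f ≈ 155.9 °C

Let T be the final temperature. ΣQ_i = 0:
666.4*0.88*(T − 286.1) + 252*1.97*(T − 20.88) + 88.44*0.78*(T − 20.88) = 0
586.43(T − 286.1) + 496.44(T − 20.88) + 68.98(T − 20.88) = 0
(586.43 + 496.44 + 68.98) T = 586.43*286.1 + 496.44*20.88 + 68.98*20.88
T = 179584 / 1151.9 = 156 °C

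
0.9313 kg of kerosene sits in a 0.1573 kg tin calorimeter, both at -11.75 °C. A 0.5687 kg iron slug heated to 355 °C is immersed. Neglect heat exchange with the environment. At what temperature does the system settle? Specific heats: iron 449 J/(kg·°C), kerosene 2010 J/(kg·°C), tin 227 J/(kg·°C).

T_f ≈ 31.5 °C

Energy conservation, ΣQ = 0:
0.5687*449*(T − 355) + 0.9313*2010*(T − (-11.75)) + 0.1573*227*(T − (-11.75)) = 0
2163 T = 68233
T ≈ 31.55 °C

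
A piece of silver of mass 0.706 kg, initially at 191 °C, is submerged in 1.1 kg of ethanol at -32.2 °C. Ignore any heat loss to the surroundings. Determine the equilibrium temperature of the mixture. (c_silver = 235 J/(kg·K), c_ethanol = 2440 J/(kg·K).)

T_f ≈ -19.2 °C

Heat gained plus heat lost sum to zero:
0.706·235·(T − 191) + 1.1·2440·(T − (-32.2)) = 0
(165.91 + 2684) T = 165.91·191 + 2684·(-32.2)
T ≈ -19.21 °C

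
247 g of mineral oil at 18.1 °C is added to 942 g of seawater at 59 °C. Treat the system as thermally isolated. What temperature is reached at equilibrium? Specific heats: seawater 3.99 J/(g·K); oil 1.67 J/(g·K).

T_f ≈ 55.0 °C

T_f = Σ m_i c_i T_i / Σ m_i c_i:
T_f = (3758.6×59 + 412.49×18.1) / (3758.6 + 412.49)
    = 229222 / 4171.1 ≈ 54.96 °C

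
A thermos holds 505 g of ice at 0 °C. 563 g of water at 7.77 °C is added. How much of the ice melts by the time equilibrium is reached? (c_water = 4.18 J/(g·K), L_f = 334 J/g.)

Cooling the water to 0 °C releases 563×4.18×7.77 = 18285 J.
Fully melting the ice requires m_ice L_f = 505×334 = 168670 J.
Since 18285 < 168670 J, not all the ice melts; equilibrium is at 0 °C.
m_melted×334 = 18285  ⇒  m_melted ≈ 54.75 g.

m_melted ≈ 54.7 g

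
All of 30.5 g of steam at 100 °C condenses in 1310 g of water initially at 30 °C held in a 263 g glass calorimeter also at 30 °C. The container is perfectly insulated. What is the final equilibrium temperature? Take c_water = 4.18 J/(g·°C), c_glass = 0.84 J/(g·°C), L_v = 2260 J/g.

Energy conservation, ΣQ = 0:
steam→water at 100 °C releases m L_v = 30.5·2260 = 68930; condensed water 100 °C→T: 127.49(T − 100); water warms: 1310·4.18·(T − 30) = 5475.8(T − 30); cup: 220.92(T − 30)
5824.2 T = 68930 + 12749 + 170902 = 252581
T ≈ 43.37 °C (< 100 °C, so full condensation is consistent).

T_f ≈ 43.4 °C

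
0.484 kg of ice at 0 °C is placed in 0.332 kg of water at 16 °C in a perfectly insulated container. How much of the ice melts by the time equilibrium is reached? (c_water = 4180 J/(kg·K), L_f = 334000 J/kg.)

Heat available from the water dropping to 0 °C: 0.332·4180·16 = 22204 J.
Fully melting the ice requires m_ice L_f = 0.484·334000 = 161656 J.
22204 J < 161656 J, so only part of the ice melts and the system sits at 0 °C.
m_melted·334000 = 22204  ⇒  m_melted ≈ 0.06648 kg.

m_melted ≈ 0.0665 kg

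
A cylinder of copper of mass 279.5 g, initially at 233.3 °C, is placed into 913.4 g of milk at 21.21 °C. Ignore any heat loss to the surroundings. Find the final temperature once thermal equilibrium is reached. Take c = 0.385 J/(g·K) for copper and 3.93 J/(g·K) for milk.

T_f ≈ 27.4 °C

Conservation of energy gives ΣQ = 0:
279.5·0.385·(T − 233.3) + 913.4·3.93·(T − 21.21) = 0
107.61(T − 233.3) + 3589.7(T − 21.21) = 0
3697.3 T = 101242
T ≈ 27.38 °C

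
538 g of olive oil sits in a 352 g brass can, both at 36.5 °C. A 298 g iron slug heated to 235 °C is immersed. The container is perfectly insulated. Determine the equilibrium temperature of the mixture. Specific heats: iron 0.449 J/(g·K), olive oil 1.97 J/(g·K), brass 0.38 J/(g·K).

Taking heat into each body as positive, Σ m c ΔT = 0:
298·0.449·(T − 235) + 538·1.97·(T − 36.5) + 352·0.38·(T − 36.5) = 0
1327.4 T = 75011
T = 75011/1327.4 ≈ 56.51 °C

T_f ≈ 56.5 °C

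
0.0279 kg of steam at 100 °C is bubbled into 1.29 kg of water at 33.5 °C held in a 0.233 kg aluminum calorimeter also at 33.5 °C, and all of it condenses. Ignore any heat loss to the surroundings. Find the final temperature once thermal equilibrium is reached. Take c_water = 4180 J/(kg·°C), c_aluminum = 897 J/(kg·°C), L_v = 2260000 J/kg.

Heat gained plus heat lost sum to zero:
condense steam: −0.0279·2260000 = −63054
  condensate cools 100→T: 0.0279·4180·(T − 100) = 116.62(T − 100)
  water warms: 1.29·4180·(T − 33.5) = 5392.2(T − 33.5)
  aluminum cup: 0.233·897·(T − 33.5) = 209(T − 33.5)
5717.8 T = 63054 + 11662 + 187640 = 262356
T ≈ 45.88 °C, under the boiling point, so the assumption holds.

T_f ≈ 45.9 °C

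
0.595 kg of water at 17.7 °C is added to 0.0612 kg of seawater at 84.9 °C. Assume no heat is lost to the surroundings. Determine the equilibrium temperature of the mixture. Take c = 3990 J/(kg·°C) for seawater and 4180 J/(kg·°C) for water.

Taking heat into each body as positive, Σ m c ΔT = 0:
0.0612·3990·(T − 84.9) + 0.595·4180·(T − 17.7) = 0
244.19(T − 84.9) + 2487.1(T − 17.7) = 0
(244.19 + 2487.1) T = 244.19·84.9 + 2487.1·17.7
T = 64753/2731.3 ≈ 23.71 °C

T_f ≈ 23.7 °C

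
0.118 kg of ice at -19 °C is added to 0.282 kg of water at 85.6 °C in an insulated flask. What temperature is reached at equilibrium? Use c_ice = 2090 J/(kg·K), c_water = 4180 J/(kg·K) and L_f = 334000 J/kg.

Sum of m c ΔT and latent-heat terms is zero:
warm ice to 0 °C: 0.118·2090·(0 − (-19)) = 4685.8; fusion: m_ice L_f = 0.118·334000 = 39412; warm the meltwater: 493.24 T; water: 1178.8(T − 85.6)
1672 T = 100902 − 44098 = 56804
T ≈ 33.97 °C. Since T > 0 °C, the all-ice-melts assumption holds.

T_f ≈ 34.0 °C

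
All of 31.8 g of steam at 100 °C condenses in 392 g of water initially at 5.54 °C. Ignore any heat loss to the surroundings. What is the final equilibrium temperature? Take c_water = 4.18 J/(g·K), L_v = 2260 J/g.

Heat gained plus heat lost sum to zero:
condense steam: −31.8×2260 = −71868
  condensate cools 100→T: 31.8×4.18×(T − 100) = 132.92(T − 100)
  original water: 1638.6(T − 5.54)
1771.5 T = 71868 + 13292 + 9077.6 = 94238
T ≈ 53.20 °C — below 100 °C, confirming all the steam condensed.

T_f ≈ 53.2 °C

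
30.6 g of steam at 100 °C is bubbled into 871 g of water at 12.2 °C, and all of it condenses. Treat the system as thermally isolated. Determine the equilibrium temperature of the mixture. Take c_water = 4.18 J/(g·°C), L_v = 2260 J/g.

T_f ≈ 33.5 °C

Net heat exchanged in the isolated system is zero:
condense steam: −30.6·2260 = −69156; condensed water 100 °C→T: 127.91(T − 100); original water: 3640.8(T − 12.2)
3768.7 T = 69156 + 12791 + 44418 = 126364
T ≈ 33.53 °C — below 100 °C, confirming all the steam condensed.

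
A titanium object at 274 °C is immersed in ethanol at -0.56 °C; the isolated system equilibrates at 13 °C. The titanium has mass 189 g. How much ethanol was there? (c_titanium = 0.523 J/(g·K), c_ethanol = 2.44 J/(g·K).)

Net heat exchanged in the isolated system is zero:
189·0.523·(13 − 274) + m·2.44·(13 − (-0.56)) = 0
33.09 m = 25799
m = 25799/33.09 ≈ 779.7 g

m ≈ 780 g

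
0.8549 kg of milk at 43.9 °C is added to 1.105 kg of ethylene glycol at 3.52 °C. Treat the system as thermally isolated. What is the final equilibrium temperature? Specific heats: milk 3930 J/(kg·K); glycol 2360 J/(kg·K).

Net heat exchanged in the isolated system is zero:
0.8549*3930*(T − 43.9) + 1.105*2360*(T − 3.52) = 0
3359.8(T − 43.9) + 2607.8(T − 3.52) = 0
(3359.8 + 2607.8) T = 3359.8*43.9 + 2607.8*3.52
T = 156673/5967.6 ≈ 26.25 °C

T_f ≈ 26.3 °C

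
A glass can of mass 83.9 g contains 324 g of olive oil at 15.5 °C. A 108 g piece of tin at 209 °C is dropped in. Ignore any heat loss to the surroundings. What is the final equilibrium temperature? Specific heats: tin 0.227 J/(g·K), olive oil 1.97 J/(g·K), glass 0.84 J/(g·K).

T_f = Σ m_i c_i T_i / Σ m_i c_i:
T_f = (24.52×209 + 638.28×15.5 + 70.48×15.5) / (24.52 + 638.28 + 70.48)
    = 16110 / 733.27 ≈ 21.97 °C

T_f ≈ 22.0 °C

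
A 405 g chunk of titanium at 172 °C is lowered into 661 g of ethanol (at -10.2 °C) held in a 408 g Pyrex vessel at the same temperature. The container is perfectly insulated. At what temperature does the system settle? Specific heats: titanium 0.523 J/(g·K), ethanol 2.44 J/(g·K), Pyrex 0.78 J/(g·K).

Energy conservation, ΣQ = 0:
405×0.523×(T − 172) + 661×2.44×(T − (-10.2)) + 408×0.78×(T − (-10.2)) = 0
211.81(T − 172) + 1612.8(T − (-10.2)) + 318.24(T − (-10.2)) = 0
2142.9 T = 16735
T ≈ 7.81 °C

T_f ≈ 7.8 °C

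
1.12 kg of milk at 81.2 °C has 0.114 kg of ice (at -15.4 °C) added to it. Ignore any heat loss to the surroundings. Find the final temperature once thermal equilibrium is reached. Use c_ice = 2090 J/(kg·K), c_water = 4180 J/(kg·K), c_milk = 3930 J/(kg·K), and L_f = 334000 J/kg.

T_f ≈ 64.7 °C

Net heat exchanged in the isolated system is zero:
warm ice to 0 °C: 0.114·2090·(0 − (-15.4)) = 3669.2
  latent heat to melt: 0.114·334000 = 38076
  warm the meltwater: 476.52 T
  milk: 4401.6(T − 81.2)
4878.1 T = 357410 − 41745 = 315665
T ≈ 64.71 °C — above 0 °C, consistent with complete melting.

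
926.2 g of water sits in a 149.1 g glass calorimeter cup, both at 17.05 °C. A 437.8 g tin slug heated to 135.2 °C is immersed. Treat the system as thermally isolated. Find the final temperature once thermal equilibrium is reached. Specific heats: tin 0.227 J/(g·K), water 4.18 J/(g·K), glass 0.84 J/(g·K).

T_f ≈ 19.9 °C

Let T be the final temperature. ΣQ_i = 0:
437.8*0.227*(T − 135.2) + 926.2*4.18*(T − 17.05) + 149.1*0.84*(T − 17.05) = 0
(99.38 + 3871.5 + 125.24) T = 99.38*135.2 + 3871.5*17.05 + 125.24*17.05
T = 81581 / 4096.1 = 19.9 °C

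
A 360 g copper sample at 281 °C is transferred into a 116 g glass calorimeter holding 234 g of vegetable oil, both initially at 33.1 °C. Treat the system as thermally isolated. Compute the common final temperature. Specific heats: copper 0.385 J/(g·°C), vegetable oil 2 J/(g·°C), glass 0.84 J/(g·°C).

T_f = Σ m_i c_i T_i / Σ m_i c_i:
T_f = (138.6·281 + 468·33.1 + 97.44·33.1) / (138.6 + 468 + 97.44)
    = 57663 / 704.04 ≈ 81.90 °C

T_f ≈ 81.9 °C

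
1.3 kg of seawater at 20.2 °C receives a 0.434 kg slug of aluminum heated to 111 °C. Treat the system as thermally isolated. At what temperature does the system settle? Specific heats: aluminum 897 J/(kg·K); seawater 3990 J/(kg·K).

T_f ≈ 26.5 °C

With ΣQ=0 the equilibrium temperature is the m·c-weighted mean:
T_f = (389.3×111 + 5187×20.2) / (389.3 + 5187)
    = 147989 / 5576.3 ≈ 26.54 °C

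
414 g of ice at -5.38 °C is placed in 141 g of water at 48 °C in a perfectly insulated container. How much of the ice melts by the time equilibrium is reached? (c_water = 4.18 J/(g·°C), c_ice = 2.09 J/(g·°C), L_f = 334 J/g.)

m_melted ≈ 70.8 g

Cooling the water to 0 °C releases 141·4.18·48 = 28290 J.
Of that, 414·2.09·5.38 = 4655.1 J goes to bring the ice to 0 °C, leaving 23635 J.
Fully melting the ice requires m_ice L_f = 414·334 = 138276 J.
That's not enough to melt it all — equilibrium is at 0 °C with ice remaining.
m_melt = 23635 / L_f = 70.76 g.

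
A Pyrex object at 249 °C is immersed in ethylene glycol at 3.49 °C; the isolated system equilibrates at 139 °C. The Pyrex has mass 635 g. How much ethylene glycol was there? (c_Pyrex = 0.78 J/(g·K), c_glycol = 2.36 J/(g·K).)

m ≈ 170 g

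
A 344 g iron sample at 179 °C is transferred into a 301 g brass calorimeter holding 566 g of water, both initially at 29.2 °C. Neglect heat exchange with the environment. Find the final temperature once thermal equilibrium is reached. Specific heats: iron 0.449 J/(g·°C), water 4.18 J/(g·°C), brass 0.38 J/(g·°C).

T_f is the heat-capacity-weighted average of the initial temperatures:
T_f = (154.46·179 + 2365.9·29.2 + 114.38·29.2) / (154.46 + 2365.9 + 114.38)
    = 100071 / 2634.7 ≈ 37.98 °C

T_f ≈ 38.0 °C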